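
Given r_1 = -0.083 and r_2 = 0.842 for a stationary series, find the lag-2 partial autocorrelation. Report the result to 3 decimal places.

φ_{22} = (r_2 − r_1²) / (1 − r_1²)
r_1² = (-0.083)² = 0.006889
Numerator = 0.842 − 0.0069 = 0.8351; denominator = 1 − 0.0069 = 0.9931
φ_{22} = 0.8351 / 0.9931 = 0.841

0.841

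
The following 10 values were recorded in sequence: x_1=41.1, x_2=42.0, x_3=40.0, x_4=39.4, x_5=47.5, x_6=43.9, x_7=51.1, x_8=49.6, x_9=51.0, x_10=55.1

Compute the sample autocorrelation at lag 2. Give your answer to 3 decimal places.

Mean x̄ = (41.1 + 42.0 + 40.0 + 39.4 + 47.5 + 43.9 + 51.1 + 49.6 + 51.0 + 55.1)/10 = 46.0700
Numerator Σ_{t=1}^{8}(x_t−x̄)(x_{t+2}−x̄) = 119.3152
Denominator Σ(x_t−x̄)² = 272.9610
r_2 = 119.3152 / 272.9610 = 0.437

0.437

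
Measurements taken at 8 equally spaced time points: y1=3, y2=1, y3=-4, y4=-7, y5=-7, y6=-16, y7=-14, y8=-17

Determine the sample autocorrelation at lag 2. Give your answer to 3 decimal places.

Mean ȳ = (3 + 1 − 4 − 7 − 7 − 16 − 14 − 17)/8 = -7.6250
Deviations from mean: 10.6250, 8.6250, 3.6250, 0.6250, 0.6250, -8.3750, -6.3750, -9.3750
Σ(y_t−ȳ)(y_{t+2}−ȳ) = (38.5156) + (5.3906) + (2.2656) + (-5.2344) + (-3.9844) + (78.5156) = 115.4688
Denominator Σ(y_t−ȳ)² = 399.8750
r_2 = 115.4688 / 399.8750 = 0.289

0.289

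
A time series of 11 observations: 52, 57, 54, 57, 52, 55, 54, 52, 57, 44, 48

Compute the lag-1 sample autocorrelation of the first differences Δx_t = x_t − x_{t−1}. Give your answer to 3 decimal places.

First differences Δx: 5, -3, 3, -5, 3, -1, -2, 5, -13, 4
Mean of differences = -0.4000
Numerator Σ(Δx_t−Δx̄)(Δx_{t+1}−Δx̄) = -187.3600
Denominator Σ(Δx_t−Δx̄)² = 290.4000
r_1(Δx) = -187.3600 / 290.4000 = -0.645

-0.645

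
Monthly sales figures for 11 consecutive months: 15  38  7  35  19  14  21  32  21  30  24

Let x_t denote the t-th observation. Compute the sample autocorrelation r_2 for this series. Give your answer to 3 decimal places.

Mean x̄ = (15 + 38 + 7 + 35 + 19 + 14 + 21 + 32 + 21 + 30 + 24)/11 = 23.2727
Numerator Σ_{t=1}^{9}(x_t−x̄)(x_{t+2}−x̄) = 259.1240
Denominator Σ(x_t−x̄)² = 924.1818
r_2 = 259.1240 / 924.1818 = 0.280

0.280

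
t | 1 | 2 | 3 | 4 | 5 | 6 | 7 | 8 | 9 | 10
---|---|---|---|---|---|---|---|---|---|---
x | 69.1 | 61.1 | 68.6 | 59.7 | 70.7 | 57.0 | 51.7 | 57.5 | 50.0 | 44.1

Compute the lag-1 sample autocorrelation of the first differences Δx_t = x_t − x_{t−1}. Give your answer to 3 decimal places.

First differences Δx: -8.0, 7.5, -8.9, 11.0, -13.7, -5.3, 5.8, -7.5, -5.9
Mean of differences = -2.7778
Numerator Σ(Δx_t−Δx̄)(Δx_{t+1}−Δx̄) = -371.2794
Denominator Σ(Δx_t−Δx̄)² = 591.4956
r_1(Δx) = -371.2794 / 591.4956 = -0.628

-0.628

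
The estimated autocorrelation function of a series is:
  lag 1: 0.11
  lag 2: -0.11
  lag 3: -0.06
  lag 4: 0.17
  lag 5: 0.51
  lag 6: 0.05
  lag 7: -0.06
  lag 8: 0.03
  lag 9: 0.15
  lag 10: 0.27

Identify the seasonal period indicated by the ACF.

The largest autocorrelation is r_5 = 0.51, with a weaker echo at lag 10 (0.27); the remaining lags stay at or below 0.17.
The dominant spike at lag 5 indicates a seasonal period of 5.

5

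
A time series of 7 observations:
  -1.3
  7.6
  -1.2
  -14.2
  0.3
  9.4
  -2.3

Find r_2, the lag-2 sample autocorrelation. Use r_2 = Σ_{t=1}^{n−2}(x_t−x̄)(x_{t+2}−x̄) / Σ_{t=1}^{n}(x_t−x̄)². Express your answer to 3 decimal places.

Mean x̄ = (-1.3 + 7.6 − 1.2 − 14.2 + 0.3 + 9.4 − 2.3)/7 = -0.2429
Deviations from mean: -1.0571, 7.8429, -0.9571, -13.9571, 0.5429, 9.6429, -2.0571
Numerator Σ_{t=1}^{5}(x_t−x̄)(x_{t+2}−x̄) = -244.6751
Denominator Σ(x_t−x̄)² = 355.8571
r_2 = -244.6751 / 355.8571 = -0.688

-0.688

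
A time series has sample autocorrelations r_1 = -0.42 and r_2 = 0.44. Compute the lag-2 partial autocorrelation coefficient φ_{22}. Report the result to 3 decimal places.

0.320

φ_{22} = (r_2 − r_1²) / (1 − r_1²)
r_1² = (-0.42)² = 0.1764
Numerator = 0.44 − 0.1764 = 0.2636; denominator = 1 − 0.1764 = 0.8236
φ_{22} = 0.2636 / 0.8236 = 0.320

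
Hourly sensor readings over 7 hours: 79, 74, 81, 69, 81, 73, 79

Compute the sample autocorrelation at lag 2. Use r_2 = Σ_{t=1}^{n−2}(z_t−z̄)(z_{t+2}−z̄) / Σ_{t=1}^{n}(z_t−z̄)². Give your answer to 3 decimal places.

0.686

Mean z̄ = (79 + 74 + 81 + 69 + 81 + 73 + 79)/7 = 76.5714
Deviations from mean: 2.4286, -2.5714, 4.4286, -7.5714, 4.4286, -3.5714, 2.4286
Σ(z_t−z̄)(z_{t+2}−z̄) = (10.7551) + (19.4694) + (19.6122) + (27.0408) + (10.7551) = 87.6327
Denominator Σ(z_t−z̄)² = 127.7143
r_2 = 87.6327 / 127.7143 = 0.686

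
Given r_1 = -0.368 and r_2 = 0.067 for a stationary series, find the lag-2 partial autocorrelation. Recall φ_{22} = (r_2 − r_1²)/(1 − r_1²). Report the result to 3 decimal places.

-0.079

φ_{22} = (r_2 − r_1²) / (1 − r_1²)
r_1² = (-0.368)² = 0.135424
Numerator = 0.067 − 0.1354 = -0.0684; denominator = 1 − 0.1354 = 0.8646
φ_{22} = -0.0684 / 0.8646 = -0.079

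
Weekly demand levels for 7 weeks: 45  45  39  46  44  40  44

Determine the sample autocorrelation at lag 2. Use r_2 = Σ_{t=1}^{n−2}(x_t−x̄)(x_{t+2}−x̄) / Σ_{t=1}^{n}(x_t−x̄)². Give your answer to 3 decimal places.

-0.326

Mean x̄ = (45 + 45 + 39 + 46 + 44 + 40 + 44)/7 = 43.2857
Numerator Σ_{t=1}^{5}(x_t−x̄)(x_{t+2}−x̄) = -14.1633
Denominator Σ(x_t−x̄)² = 43.4286
r_2 = -14.1633 / 43.4286 = -0.326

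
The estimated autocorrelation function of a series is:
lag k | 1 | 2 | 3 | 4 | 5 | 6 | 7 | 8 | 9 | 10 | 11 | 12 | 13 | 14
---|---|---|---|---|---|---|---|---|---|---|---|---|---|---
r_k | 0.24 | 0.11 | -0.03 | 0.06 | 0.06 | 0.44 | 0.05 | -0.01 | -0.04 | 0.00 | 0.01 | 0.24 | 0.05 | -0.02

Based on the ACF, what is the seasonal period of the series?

The largest autocorrelation is r_6 = 0.44; the remaining lags stay at or below 0.24. The elevated value at lag 1 (0.24), dropping to 0.11 at lag 2, reflects decaying short-term dependence rather than seasonality.
The dominant spike at lag 6 indicates a seasonal period of 6.

6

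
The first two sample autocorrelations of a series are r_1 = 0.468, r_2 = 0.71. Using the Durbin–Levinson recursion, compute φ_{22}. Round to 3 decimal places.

φ_{22} = (r_2 − r_1²) / (1 − r_1²)
r_1² = (0.468)² = 0.219024
Numerator = 0.71 − 0.2190 = 0.4910; denominator = 1 − 0.2190 = 0.7810
φ_{22} = 0.4910 / 0.7810 = 0.629

0.629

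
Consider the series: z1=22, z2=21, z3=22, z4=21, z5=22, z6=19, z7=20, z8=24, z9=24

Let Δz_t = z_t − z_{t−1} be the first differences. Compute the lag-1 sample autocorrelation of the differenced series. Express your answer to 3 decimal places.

-0.197

First differences Δz: -1, 1, -1, 1, -3, 1, 4, 0
Mean of differences = 0.2500
Numerator Σ(Δz_t−Δz̄)(Δz_{t+1}−Δz̄) = -5.8125
Denominator Σ(Δz_t−Δz̄)² = 29.5000
r_1(Δz) = -5.8125 / 29.5000 = -0.197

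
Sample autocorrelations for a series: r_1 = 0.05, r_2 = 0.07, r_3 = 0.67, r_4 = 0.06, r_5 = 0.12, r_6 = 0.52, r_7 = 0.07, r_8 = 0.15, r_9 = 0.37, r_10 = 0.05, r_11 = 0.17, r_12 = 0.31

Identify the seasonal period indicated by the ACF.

The largest autocorrelation is r_3 = 0.67, with weaker echoes at lags 6 (0.52), 9 (0.37) and 12 (0.31); the remaining lags stay at or below 0.17.
The dominant spike at lag 3 indicates a seasonal period of 3.

3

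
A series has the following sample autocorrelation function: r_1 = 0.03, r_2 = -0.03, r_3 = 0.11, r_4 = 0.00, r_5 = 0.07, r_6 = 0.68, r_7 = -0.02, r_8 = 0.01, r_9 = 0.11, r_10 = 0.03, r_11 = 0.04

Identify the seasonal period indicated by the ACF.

The largest autocorrelation is r_6 = 0.68; the remaining lags stay at or below 0.11.
The dominant spike at lag 6 indicates a seasonal period of 6.

6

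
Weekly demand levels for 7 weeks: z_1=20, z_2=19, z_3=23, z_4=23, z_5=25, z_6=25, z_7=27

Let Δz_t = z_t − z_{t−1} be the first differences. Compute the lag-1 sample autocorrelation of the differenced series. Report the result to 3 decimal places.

-0.734

First differences Δz: -1, 4, 0, 2, 0, 2
Mean of differences = 1.1667
Numerator Σ(Δz_t−Δz̄)(Δz_{t+1}−Δz̄) = -12.3611
Denominator Σ(Δz_t−Δz̄)² = 16.8333
r_1(Δz) = -12.3611 / 16.8333 = -0.734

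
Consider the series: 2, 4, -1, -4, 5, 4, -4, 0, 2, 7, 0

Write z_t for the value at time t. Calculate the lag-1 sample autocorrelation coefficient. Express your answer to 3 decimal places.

-0.107

Mean z̄ = (2 + 4 − 1 − 4 + 5 + 4 − 4 + 0 + 2 + 7 + 0)/11 = 1.3636
Numerator Σ_{t=1}^{10}(z_t−z̄)(z_{t+1}−z̄) = -13.5868
Denominator Σ(z_t−z̄)² = 126.5455
r_1 = -13.5868 / 126.5455 = -0.107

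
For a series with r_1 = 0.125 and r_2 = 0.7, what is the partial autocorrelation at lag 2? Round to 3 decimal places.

0.695

φ_{22} = (r_2 − r_1²) / (1 − r_1²)
r_1² = (0.125)² = 0.015625
Numerator = 0.7 − 0.0156 = 0.6844; denominator = 1 − 0.0156 = 0.9844
φ_{22} = 0.6844 / 0.9844 = 0.695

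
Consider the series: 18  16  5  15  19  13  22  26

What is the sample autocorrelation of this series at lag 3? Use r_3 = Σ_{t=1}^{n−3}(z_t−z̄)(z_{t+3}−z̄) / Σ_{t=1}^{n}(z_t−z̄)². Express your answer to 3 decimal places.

0.188

Mean z̄ = (18 + 16 + 5 + 15 + 19 + 13 + 22 + 26)/8 = 16.7500
Deviations from mean: 1.2500, -0.7500, -11.7500, -1.7500, 2.2500, -3.7500, 5.2500, 9.2500
Σ(z_t−z̄)(z_{t+3}−z̄) = (-2.1875) + (-1.6875) + (44.0625) + (-9.1875) + (20.8125) = 51.8125
Denominator Σ(z_t−z̄)² = 275.5000
r_3 = 51.8125 / 275.5000 = 0.188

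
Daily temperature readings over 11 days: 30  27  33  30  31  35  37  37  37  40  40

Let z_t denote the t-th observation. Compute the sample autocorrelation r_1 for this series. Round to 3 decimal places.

Mean z̄ = (30 + 27 + 33 + 30 + 31 + 35 + 37 + 37 + 37 + 40 + 40)/11 = 34.2727
Numerator Σ_{t=1}^{10}(z_t−z̄)(z_{t+1}−z̄) = 122.6529
Denominator Σ(z_t−z̄)² = 190.1818
r_1 = 122.6529 / 190.1818 = 0.645

0.645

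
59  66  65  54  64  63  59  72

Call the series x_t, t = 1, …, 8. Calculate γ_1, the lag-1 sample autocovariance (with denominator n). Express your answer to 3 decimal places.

-8.852

Mean x̄ = (59 + 66 + 65 + 54 + 64 + 63 + 59 + 72)/8 = 62.7500
Deviations: -3.7500, 3.2500, 2.2500, -8.7500, 1.2500, 0.2500, -3.7500, 9.2500
Σ_{t=1}^{7}(x_t−x̄)(x_{t+1}−x̄) = -70.8125
γ_1 = -70.8125 / 8 = -8.852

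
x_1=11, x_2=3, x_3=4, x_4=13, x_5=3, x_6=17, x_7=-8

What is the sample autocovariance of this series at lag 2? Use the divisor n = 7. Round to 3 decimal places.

13.382

Mean x̄ = (11 + 3 + 4 + 13 + 3 + 17 − 8)/7 = 6.1429
Σ_{t=1}^{5}(x_t−x̄)(x_{t+2}−x̄) = 93.6735
γ_2 = 93.6735 / 7 = 13.382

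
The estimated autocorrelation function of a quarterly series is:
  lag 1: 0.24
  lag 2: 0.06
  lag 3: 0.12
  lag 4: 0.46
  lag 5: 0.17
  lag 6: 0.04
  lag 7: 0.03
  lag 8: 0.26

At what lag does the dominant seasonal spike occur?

The largest autocorrelation is r_4 = 0.46, with a weaker echo at lag 8 (0.26); the remaining lags stay at or below 0.24. The elevated value at lag 1 (0.24), dropping to 0.06 at lag 2, reflects decaying short-term dependence rather than seasonality.
The dominant spike at lag 4 indicates a seasonal period of 4.

4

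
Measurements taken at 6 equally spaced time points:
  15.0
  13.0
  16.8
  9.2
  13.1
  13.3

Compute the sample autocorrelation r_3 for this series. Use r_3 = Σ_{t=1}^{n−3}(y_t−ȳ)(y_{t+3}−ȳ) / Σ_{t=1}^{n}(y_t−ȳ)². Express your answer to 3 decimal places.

-0.217

Mean ȳ = (15.0 + 13.0 + 16.8 + 9.2 + 13.1 + 13.3)/6 = 13.4000
Σ(y_t−ȳ)(y_{t+3}−ȳ) = (-6.7200) + (0.1200) + (-0.3400) = -6.9400
Denominator Σ(y_t−ȳ)² = 32.0200
r_3 = -6.9400 / 32.0200 = -0.217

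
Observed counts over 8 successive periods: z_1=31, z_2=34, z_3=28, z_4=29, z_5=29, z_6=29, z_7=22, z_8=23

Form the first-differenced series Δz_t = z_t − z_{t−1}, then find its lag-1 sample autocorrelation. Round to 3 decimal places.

First differences Δz: 3, -6, 1, 0, 0, -7, 1
Mean of differences = -1.1429
Numerator Σ(Δz_t−Δz̄)(Δz_{t+1}−Δz̄) = -46.0204
Denominator Σ(Δz_t−Δz̄)² = 86.8571
r_1(Δz) = -46.0204 / 86.8571 = -0.530

-0.530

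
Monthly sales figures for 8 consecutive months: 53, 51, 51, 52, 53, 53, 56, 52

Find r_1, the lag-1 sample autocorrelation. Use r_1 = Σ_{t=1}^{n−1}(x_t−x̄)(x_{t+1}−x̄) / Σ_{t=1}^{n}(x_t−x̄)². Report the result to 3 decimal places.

Mean x̄ = (53 + 51 + 51 + 52 + 53 + 53 + 56 + 52)/8 = 52.6250
Deviations from mean: 0.3750, -1.6250, -1.6250, -0.6250, 0.3750, 0.3750, 3.3750, -0.6250
Numerator Σ_{t=1}^{7}(x_t−x̄)(x_{t+1}−x̄) = 2.1094
Denominator Σ(x_t−x̄)² = 17.8750
r_1 = 2.1094 / 17.8750 = 0.118

0.118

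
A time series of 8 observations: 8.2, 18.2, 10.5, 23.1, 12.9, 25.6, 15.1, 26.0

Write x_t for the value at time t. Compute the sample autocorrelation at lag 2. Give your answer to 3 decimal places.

Mean x̄ = (8.2 + 18.2 + 10.5 + 23.1 + 12.9 + 25.6 + 15.1 + 26.0)/8 = 17.4500
Numerator Σ_{t=1}^{6}(x_t−x̄)(x_{t+2}−x̄) = 226.5700
Denominator Σ(x_t−x̄)² = 332.1000
r_2 = 226.5700 / 332.1000 = 0.682

0.682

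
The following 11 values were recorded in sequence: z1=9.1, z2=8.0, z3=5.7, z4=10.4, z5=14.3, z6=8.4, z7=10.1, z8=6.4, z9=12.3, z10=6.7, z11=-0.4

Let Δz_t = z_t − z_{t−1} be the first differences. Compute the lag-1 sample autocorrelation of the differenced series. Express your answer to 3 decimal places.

-0.229

First differences Δz: -1.1, -2.3, 4.7, 3.9, -5.9, 1.7, -3.7, 5.9, -5.6, -7.1
Mean of differences = -0.9500
Numerator Σ(Δz_t−Δz̄)(Δz_{t+1}−Δz̄) = -46.5275
Denominator Σ(Δz_t−Δz̄)² = 202.7450
r_1(Δz) = -46.5275 / 202.7450 = -0.229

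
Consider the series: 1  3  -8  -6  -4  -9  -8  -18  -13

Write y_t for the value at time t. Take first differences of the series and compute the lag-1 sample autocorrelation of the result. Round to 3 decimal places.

-0.597

First differences Δy: 2, -11, 2, 2, -5, 1, -10, 5
Mean of differences = -1.7500
Numerator Σ(Δy_t−Δȳ)(Δy_{t+1}−Δȳ) = -154.8125
Denominator Σ(Δy_t−Δȳ)² = 259.5000
r_1(Δy) = -154.8125 / 259.5000 = -0.597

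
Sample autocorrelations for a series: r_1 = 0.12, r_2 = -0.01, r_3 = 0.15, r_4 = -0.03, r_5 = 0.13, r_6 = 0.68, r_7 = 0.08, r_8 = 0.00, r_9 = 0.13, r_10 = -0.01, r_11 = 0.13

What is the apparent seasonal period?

The largest autocorrelation is r_6 = 0.68; the remaining lags stay at or below 0.15.
The dominant spike at lag 6 indicates a seasonal period of 6.

6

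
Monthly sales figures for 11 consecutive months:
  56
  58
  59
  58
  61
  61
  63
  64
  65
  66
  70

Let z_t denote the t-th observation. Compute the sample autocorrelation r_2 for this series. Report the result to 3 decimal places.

0.421

Mean z̄ = (56 + 58 + 59 + 58 + 61 + 61 + 63 + 64 + 65 + 66 + 70)/11 = 61.9091
Numerator Σ_{t=1}^{9}(z_t−z̄)(z_{t+2}−z̄) = 72.7107
Denominator Σ(z_t−z̄)² = 172.9091
r_2 = 72.7107 / 172.9091 = 0.421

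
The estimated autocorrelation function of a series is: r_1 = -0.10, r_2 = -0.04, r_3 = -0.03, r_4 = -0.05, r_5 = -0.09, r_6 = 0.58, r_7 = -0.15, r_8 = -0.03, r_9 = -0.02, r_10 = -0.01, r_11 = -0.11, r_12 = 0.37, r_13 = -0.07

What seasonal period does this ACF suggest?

The largest autocorrelation is r_6 = 0.58, with a weaker echo at lag 12 (0.37); the remaining lags stay at or below -0.01.
The dominant spike at lag 6 indicates a seasonal period of 6.

6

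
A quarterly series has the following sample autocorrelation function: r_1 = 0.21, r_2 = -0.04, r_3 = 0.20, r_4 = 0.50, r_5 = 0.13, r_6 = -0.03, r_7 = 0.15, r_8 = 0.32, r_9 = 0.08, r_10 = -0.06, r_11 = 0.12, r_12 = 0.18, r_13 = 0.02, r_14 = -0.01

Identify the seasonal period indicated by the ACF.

The largest autocorrelation is r_4 = 0.50, with a weaker echo at lag 8 (0.32); the remaining lags stay at or below 0.21.
The dominant spike at lag 4 indicates a seasonal period of 4.

4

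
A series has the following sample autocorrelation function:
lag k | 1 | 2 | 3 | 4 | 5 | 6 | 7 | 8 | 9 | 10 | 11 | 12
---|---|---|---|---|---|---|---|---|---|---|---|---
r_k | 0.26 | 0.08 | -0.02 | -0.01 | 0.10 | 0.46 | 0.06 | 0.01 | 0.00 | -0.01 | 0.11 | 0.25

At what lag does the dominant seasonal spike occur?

The largest autocorrelation is r_6 = 0.46; the remaining lags stay at or below 0.26. The elevated value at lag 1 (0.26), dropping to 0.08 at lag 2, reflects decaying short-term dependence rather than seasonality.
The dominant spike at lag 6 indicates a seasonal period of 6.

6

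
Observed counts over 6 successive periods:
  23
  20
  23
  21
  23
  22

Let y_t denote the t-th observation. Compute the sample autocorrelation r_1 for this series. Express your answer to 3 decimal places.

Mean ȳ = (23 + 20 + 23 + 21 + 23 + 22)/6 = 22.0000
Deviations from mean: 1.0000, -2.0000, 1.0000, -1.0000, 1.0000, 0.0000
Numerator Σ_{t=1}^{5}(y_t−ȳ)(y_{t+1}−ȳ) = -6.0000
Denominator Σ(y_t−ȳ)² = 8.0000
r_1 = -6.0000 / 8.0000 = -0.750

-0.750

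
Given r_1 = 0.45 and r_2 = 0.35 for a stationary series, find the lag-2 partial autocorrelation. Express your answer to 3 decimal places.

0.185

φ_{22} = (r_2 − r_1²) / (1 − r_1²)
r_1² = (0.45)² = 0.2025
Numerator = 0.35 − 0.2025 = 0.1475; denominator = 1 − 0.2025 = 0.7975
φ_{22} = 0.1475 / 0.7975 = 0.185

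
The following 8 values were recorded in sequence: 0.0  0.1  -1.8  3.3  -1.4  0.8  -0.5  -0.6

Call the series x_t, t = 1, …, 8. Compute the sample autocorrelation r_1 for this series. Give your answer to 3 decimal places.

Mean x̄ = (0.0 + 0.1 − 1.8 + 3.3 − 1.4 + 0.8 − 0.5 − 0.6)/8 = -0.0125
Deviations from mean: 0.0125, 0.1125, -1.7875, 3.3125, -1.3875, 0.8125, -0.4875, -0.5875
Σ(x_t−x̄)(x_{t+1}−x̄) = (0.0014) + (-0.2011) + (-5.9211) + (-4.5961) + (-1.1273) + (-0.3961) + (0.2864) = -11.9539
Denominator Σ(x_t−x̄)² = 17.3488
r_1 = -11.9539 / 17.3488 = -0.689

-0.689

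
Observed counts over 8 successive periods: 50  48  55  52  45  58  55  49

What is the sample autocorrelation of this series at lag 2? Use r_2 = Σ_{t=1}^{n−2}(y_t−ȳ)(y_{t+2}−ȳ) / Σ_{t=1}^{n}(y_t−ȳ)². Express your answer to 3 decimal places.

-0.504

Mean ȳ = (50 + 48 + 55 + 52 + 45 + 58 + 55 + 49)/8 = 51.5000
Deviations from mean: -1.5000, -3.5000, 3.5000, 0.5000, -6.5000, 6.5000, 3.5000, -2.5000
Numerator Σ_{t=1}^{6}(y_t−ȳ)(y_{t+2}−ȳ) = -65.5000
Denominator Σ(y_t−ȳ)² = 130.0000
r_2 = -65.5000 / 130.0000 = -0.504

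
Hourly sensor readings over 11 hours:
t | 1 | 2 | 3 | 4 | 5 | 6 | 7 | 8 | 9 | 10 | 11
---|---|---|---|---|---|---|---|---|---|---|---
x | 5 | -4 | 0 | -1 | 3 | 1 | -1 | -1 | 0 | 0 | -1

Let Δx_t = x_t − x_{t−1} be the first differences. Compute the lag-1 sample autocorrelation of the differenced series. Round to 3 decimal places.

First differences Δx: -9, 4, -1, 4, -2, -2, 0, 1, 0, -1
Mean of differences = -0.6000
Numerator Σ(Δx_t−Δx̄)(Δx_{t+1}−Δx̄) = -45.9600
Denominator Σ(Δx_t−Δx̄)² = 120.4000
r_1(Δx) = -45.9600 / 120.4000 = -0.382

-0.382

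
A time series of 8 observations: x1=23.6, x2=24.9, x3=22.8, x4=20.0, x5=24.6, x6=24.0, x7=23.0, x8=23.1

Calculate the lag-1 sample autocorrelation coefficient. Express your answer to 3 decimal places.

-0.139

Mean x̄ = (23.6 + 24.9 + 22.8 + 20.0 + 24.6 + 24.0 + 23.0 + 23.1)/8 = 23.2500
Deviations from mean: 0.3500, 1.6500, -0.4500, -3.2500, 1.3500, 0.7500, -0.2500, -0.1500
Σ(x_t−x̄)(x_{t+1}−x̄) = (0.5775) + (-0.7425) + (1.4625) + (-4.3875) + (1.0125) + (-0.1875) + (0.0375) = -2.2275
Denominator Σ(x_t−x̄)² = 16.0800
r_1 = -2.2275 / 16.0800 = -0.139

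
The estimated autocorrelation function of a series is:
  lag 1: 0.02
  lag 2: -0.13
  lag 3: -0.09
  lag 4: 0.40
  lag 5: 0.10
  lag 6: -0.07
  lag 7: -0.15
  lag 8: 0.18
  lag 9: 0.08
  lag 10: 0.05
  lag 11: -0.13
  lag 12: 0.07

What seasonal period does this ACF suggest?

The largest autocorrelation is r_4 = 0.40, with a weaker echo at lag 8 (0.18); the remaining lags stay at or below 0.10.
The dominant spike at lag 4 indicates a seasonal period of 4.

4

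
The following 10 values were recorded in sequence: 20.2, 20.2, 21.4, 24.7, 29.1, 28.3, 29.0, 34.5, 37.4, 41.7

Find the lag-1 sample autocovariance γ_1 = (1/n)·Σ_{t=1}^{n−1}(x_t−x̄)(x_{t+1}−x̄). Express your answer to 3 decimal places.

32.667

Mean x̄ = (20.2 + 20.2 + 21.4 + 24.7 + 29.1 + 28.3 + 29.0 + 34.5 + 37.4 + 41.7)/10 = 28.6500
Σ_{t=1}^{9}(x_t−x̄)(x_{t+1}−x̄) = 326.6675
γ_1 = 326.6675 / 10 = 32.667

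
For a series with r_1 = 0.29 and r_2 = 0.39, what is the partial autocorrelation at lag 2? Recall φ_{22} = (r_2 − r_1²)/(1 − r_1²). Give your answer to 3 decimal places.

φ_{22} = (r_2 − r_1²) / (1 − r_1²)
r_1² = (0.29)² = 0.0841
Numerator = 0.39 − 0.0841 = 0.3059; denominator = 1 − 0.0841 = 0.9159
φ_{22} = 0.3059 / 0.9159 = 0.334

0.334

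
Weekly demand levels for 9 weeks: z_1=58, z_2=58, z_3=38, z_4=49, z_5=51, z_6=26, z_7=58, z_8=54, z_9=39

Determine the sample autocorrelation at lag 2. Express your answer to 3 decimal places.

Mean z̄ = (58 + 58 + 38 + 49 + 51 + 26 + 58 + 54 + 39)/9 = 47.8889
Numerator Σ_{t=1}^{7}(z_t−z̄)(z_{t+2}−z̄) = -336.0247
Denominator Σ(z_t−z̄)² = 1010.8889
r_2 = -336.0247 / 1010.8889 = -0.332

-0.332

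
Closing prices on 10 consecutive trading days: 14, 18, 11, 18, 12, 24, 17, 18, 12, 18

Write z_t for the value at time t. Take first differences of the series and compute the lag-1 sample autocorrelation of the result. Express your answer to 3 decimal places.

-0.776

First differences Δz: 4, -7, 7, -6, 12, -7, 1, -6, 6
Mean of differences = 0.4444
Numerator Σ(Δz_t−Δz̄)(Δz_{t+1}−Δz̄) = -321.5309
Denominator Σ(Δz_t−Δz̄)² = 414.2222
r_1(Δz) = -321.5309 / 414.2222 = -0.776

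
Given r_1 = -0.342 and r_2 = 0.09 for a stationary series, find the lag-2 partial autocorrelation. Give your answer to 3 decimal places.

φ_{22} = (r_2 − r_1²) / (1 − r_1²)
r_1² = (-0.342)² = 0.116964
Numerator = 0.09 − 0.1170 = -0.0270; denominator = 1 − 0.1170 = 0.8830
φ_{22} = -0.0270 / 0.8830 = -0.031

-0.031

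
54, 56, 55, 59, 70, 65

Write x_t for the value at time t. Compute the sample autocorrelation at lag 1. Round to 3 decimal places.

0.439

Mean x̄ = (54 + 56 + 55 + 59 + 70 + 65)/6 = 59.8333
Deviations from mean: -5.8333, -3.8333, -4.8333, -0.8333, 10.1667, 5.1667
Numerator Σ_{t=1}^{5}(x_t−x̄)(x_{t+1}−x̄) = 88.9722
Denominator Σ(x_t−x̄)² = 202.8333
r_1 = 88.9722 / 202.8333 = 0.439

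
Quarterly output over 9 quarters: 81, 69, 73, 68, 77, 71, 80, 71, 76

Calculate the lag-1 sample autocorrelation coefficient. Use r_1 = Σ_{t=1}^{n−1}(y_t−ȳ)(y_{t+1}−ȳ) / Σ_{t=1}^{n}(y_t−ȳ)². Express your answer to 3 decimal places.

-0.522

Mean ȳ = (81 + 69 + 73 + 68 + 77 + 71 + 80 + 71 + 76)/9 = 74.0000
Numerator Σ_{t=1}^{8}(y_t−ȳ)(y_{t+1}−ȳ) = -93.0000
Denominator Σ(y_t−ȳ)² = 178.0000
r_1 = -93.0000 / 178.0000 = -0.522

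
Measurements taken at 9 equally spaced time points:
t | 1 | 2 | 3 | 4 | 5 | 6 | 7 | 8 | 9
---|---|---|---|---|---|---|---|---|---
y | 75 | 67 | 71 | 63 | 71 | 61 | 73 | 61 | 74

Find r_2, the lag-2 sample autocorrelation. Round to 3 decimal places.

0.656

Mean ȳ = (75 + 67 + 71 + 63 + 71 + 61 + 73 + 61 + 74)/9 = 68.4444
Σ(y_t−ȳ)(y_{t+2}−ȳ) = (16.7531) + (7.8642) + (6.5309) + (40.5309) + (11.6420) + (55.4198) + (25.3086) = 164.0494
Denominator Σ(y_t−ȳ)² = 250.2222
r_2 = 164.0494 / 250.2222 = 0.656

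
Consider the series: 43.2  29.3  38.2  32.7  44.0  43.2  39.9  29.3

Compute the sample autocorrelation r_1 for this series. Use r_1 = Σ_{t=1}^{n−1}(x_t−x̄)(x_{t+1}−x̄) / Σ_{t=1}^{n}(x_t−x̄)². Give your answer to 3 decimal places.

-0.206

Mean x̄ = (43.2 + 29.3 + 38.2 + 32.7 + 44.0 + 43.2 + 39.9 + 29.3)/8 = 37.4750
Σ(x_t−x̄)(x_{t+1}−x̄) = (-46.8019) + (-5.9269) + (-3.4619) + (-31.1569) + (37.3556) + (13.8831) + (-19.8244) = -55.9331
Denominator Σ(x_t−x̄)² = 270.9950
r_1 = -55.9331 / 270.9950 = -0.206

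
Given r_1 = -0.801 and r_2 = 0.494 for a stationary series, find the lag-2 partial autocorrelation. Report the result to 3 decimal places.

-0.412

φ_{22} = (r_2 − r_1²) / (1 − r_1²)
r_1² = (-0.801)² = 0.641601
Numerator = 0.494 − 0.6416 = -0.1476; denominator = 1 − 0.6416 = 0.3584
φ_{22} = -0.1476 / 0.3584 = -0.412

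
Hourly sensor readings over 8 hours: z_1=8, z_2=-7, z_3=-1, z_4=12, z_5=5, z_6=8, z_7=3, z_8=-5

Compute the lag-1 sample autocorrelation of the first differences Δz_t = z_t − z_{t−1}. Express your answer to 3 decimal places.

-0.152

First differences Δz: -15, 6, 13, -7, 3, -5, -8
Mean of differences = -1.8571
Numerator Σ(Δz_t−Δz̄)(Δz_{t+1}−Δz̄) = -83.8776
Denominator Σ(Δz_t−Δz̄)² = 552.8571
r_1(Δz) = -83.8776 / 552.8571 = -0.152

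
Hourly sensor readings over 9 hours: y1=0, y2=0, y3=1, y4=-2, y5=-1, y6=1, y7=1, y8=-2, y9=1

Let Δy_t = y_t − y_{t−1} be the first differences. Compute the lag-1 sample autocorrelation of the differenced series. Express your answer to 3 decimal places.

First differences Δy: 0, 1, -3, 1, 2, 0, -3, 3
Mean of differences = 0.1250
Numerator Σ(Δy_t−Δȳ)(Δy_{t+1}−Δȳ) = -12.7656
Denominator Σ(Δy_t−Δȳ)² = 32.8750
r_1(Δy) = -12.7656 / 32.8750 = -0.388

-0.388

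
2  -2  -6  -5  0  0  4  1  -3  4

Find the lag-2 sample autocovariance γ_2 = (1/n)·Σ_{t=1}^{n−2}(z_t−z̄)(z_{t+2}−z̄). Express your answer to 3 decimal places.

-1.350

Mean z̄ = (2 − 2 − 6 − 5 + 0 + 0 + 4 + 1 − 3 + 4)/10 = -0.5000
Σ_{t=1}^{8}(z_t−z̄)(z_{t+2}−z̄) = -13.5000
γ_2 = -13.5000 / 10 = -1.350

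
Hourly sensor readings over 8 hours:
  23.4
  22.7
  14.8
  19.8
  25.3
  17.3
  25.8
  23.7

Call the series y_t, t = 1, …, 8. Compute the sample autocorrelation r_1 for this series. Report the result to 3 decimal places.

-0.232

Mean ȳ = (23.4 + 22.7 + 14.8 + 19.8 + 25.3 + 17.3 + 25.8 + 23.7)/8 = 21.6000
Deviations from mean: 1.8000, 1.1000, -6.8000, -1.8000, 3.7000, -4.3000, 4.2000, 2.1000
Σ(y_t−ȳ)(y_{t+1}−ȳ) = (1.9800) + (-7.4800) + (12.2400) + (-6.6600) + (-15.9100) + (-18.0600) + (8.8200) = -25.0700
Denominator Σ(y_t−ȳ)² = 108.1600
r_1 = -25.0700 / 108.1600 = -0.232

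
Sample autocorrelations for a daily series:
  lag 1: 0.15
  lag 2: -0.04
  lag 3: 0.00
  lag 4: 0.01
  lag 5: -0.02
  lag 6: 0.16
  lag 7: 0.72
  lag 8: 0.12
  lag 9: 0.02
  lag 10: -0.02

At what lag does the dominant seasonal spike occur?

The largest autocorrelation is r_7 = 0.72; the remaining lags stay at or below 0.16.
The dominant spike at lag 7 indicates a seasonal period of 7.

7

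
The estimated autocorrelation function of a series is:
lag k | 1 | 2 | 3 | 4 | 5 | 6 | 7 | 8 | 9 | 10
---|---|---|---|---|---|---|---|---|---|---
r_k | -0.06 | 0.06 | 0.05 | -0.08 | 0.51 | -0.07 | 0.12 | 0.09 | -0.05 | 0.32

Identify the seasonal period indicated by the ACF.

5

The largest autocorrelation is r_5 = 0.51, with a weaker echo at lag 10 (0.32); the remaining lags stay at or below 0.12.
The dominant spike at lag 5 indicates a seasonal period of 5.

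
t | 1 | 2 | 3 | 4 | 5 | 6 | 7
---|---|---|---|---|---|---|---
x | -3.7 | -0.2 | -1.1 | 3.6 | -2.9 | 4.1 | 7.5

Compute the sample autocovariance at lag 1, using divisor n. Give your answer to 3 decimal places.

0.097

Mean x̄ = (-3.7 − 0.2 − 1.1 + 3.6 − 2.9 + 4.1 + 7.5)/7 = 1.0429
Σ_{t=1}^{6}(x_t−x̄)(x_{t+1}−x̄) = 0.6824
γ_1 = 0.6824 / 7 = 0.097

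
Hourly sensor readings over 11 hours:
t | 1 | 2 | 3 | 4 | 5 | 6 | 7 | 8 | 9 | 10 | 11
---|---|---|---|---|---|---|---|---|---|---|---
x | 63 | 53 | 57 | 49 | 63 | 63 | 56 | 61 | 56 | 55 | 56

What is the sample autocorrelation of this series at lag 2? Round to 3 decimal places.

Mean x̄ = (63 + 53 + 57 + 49 + 63 + 63 + 56 + 61 + 56 + 55 + 56)/11 = 57.4545
Numerator Σ_{t=1}^{9}(x_t−x̄)(x_{t+2}−x̄) = -7.1405
Denominator Σ(x_t−x̄)² = 208.7273
r_2 = -7.1405 / 208.7273 = -0.034

-0.034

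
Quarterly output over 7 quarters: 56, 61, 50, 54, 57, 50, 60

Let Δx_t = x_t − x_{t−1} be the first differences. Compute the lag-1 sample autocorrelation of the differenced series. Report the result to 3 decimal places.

First differences Δx: 5, -11, 4, 3, -7, 10
Mean of differences = 0.6667
Numerator Σ(Δx_t−Δx̄)(Δx_{t+1}−Δx̄) = -171.1111
Denominator Σ(Δx_t−Δx̄)² = 317.3333
r_1(Δx) = -171.1111 / 317.3333 = -0.539

-0.539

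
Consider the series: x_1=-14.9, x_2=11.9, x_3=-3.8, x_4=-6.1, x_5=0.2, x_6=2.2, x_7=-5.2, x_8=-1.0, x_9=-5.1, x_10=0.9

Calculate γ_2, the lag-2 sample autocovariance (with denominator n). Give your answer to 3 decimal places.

Mean x̄ = (-14.9 + 11.9 − 3.8 − 6.1 + 0.2 + 2.2 − 5.2 − 1.0 − 5.1 + 0.9)/10 = -2.0900
Σ_{t=1}^{8}(x_t−x̄)(x_{t+2}−x̄) = -45.1392
γ_2 = -45.1392 / 10 = -4.514

-4.514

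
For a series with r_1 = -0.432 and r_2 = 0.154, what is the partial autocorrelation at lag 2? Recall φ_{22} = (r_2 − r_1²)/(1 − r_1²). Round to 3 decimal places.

φ_{22} = (r_2 − r_1²) / (1 − r_1²)
r_1² = (-0.432)² = 0.186624
Numerator = 0.154 − 0.1866 = -0.0326; denominator = 1 − 0.1866 = 0.8134
φ_{22} = -0.0326 / 0.8134 = -0.040

-0.040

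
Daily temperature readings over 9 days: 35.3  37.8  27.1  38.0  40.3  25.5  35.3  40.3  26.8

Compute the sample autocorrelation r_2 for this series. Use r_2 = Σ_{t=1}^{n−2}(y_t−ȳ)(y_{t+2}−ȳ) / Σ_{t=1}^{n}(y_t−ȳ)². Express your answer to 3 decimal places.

-0.442

Mean ȳ = (35.3 + 37.8 + 27.1 + 38.0 + 40.3 + 25.5 + 35.3 + 40.3 + 26.8)/9 = 34.0444
Numerator Σ_{t=1}^{7}(y_t−ȳ)(y_{t+2}−ȳ) = -125.7951
Denominator Σ(y_t−ȳ)² = 284.8822
r_2 = -125.7951 / 284.8822 = -0.442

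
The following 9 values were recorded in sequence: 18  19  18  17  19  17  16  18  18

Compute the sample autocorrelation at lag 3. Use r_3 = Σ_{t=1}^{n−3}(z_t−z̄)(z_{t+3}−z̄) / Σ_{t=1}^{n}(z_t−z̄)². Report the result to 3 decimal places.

Mean z̄ = (18 + 19 + 18 + 17 + 19 + 17 + 16 + 18 + 18)/9 = 17.7778
Numerator Σ_{t=1}^{6}(z_t−z̄)(z_{t+3}−z̄) = 2.6296
Denominator Σ(z_t−z̄)² = 7.5556
r_3 = 2.6296 / 7.5556 = 0.348

0.348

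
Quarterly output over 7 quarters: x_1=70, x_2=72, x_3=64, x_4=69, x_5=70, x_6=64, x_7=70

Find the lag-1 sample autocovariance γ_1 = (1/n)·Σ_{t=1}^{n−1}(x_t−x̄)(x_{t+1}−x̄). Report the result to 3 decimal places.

Mean x̄ = (70 + 72 + 64 + 69 + 70 + 64 + 70)/7 = 68.4286
Deviations: 1.5714, 3.5714, -4.4286, 0.5714, 1.5714, -4.4286, 1.5714
Σ_{t=1}^{6}(x_t−x̄)(x_{t+1}−x̄) = -25.7551
γ_1 = -25.7551 / 7 = -3.679

-3.679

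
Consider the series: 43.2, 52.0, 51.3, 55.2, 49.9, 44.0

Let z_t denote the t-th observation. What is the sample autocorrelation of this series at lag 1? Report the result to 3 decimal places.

Mean z̄ = (43.2 + 52.0 + 51.3 + 55.2 + 49.9 + 44.0)/6 = 49.2667
Deviations from mean: -6.0667, 2.7333, 2.0333, 5.9333, 0.6333, -5.2667
Σ(z_t−z̄)(z_{t+1}−z̄) = (-16.5822) + (5.5578) + (12.0644) + (3.7578) + (-3.3356) = 1.4622
Denominator Σ(z_t−z̄)² = 111.7533
r_1 = 1.4622 / 111.7533 = 0.013

0.013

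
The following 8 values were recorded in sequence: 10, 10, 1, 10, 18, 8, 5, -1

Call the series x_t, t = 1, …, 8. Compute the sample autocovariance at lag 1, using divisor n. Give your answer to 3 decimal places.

Mean x̄ = (10 + 10 + 1 + 10 + 18 + 8 + 5 − 1)/8 = 7.6250
Deviations: 2.3750, 2.3750, -6.6250, 2.3750, 10.3750, 0.3750, -2.6250, -8.6250
Σ_{t=1}^{7}(x_t−x̄)(x_{t+1}−x̄) = 24.3594
γ_1 = 24.3594 / 8 = 3.045

3.045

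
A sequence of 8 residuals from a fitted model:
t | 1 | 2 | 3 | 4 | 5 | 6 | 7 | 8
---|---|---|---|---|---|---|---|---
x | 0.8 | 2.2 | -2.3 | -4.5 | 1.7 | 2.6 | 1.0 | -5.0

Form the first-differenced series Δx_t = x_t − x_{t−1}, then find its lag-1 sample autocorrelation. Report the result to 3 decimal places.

First differences Δx: 1.4, -4.5, -2.2, 6.2, 0.9, -1.6, -6.0
Mean of differences = -0.8286
Numerator Σ(Δx_t−Δx̄)(Δx_{t+1}−Δx̄) = 2.0192
Denominator Σ(Δx_t−Δx̄)² = 100.0543
r_1(Δx) = 2.0192 / 100.0543 = 0.020

0.020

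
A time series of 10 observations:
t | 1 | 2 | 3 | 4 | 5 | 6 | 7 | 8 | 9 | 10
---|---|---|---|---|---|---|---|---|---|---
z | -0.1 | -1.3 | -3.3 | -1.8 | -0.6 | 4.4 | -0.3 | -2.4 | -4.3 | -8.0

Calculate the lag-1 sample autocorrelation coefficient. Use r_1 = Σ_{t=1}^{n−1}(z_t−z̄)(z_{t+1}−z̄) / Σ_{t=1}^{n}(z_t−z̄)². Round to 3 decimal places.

Mean z̄ = (-0.1 − 1.3 − 3.3 − 1.8 − 0.6 + 4.4 − 0.3 − 2.4 − 4.3 − 8.0)/10 = -1.7700
Numerator Σ_{t=1}^{9}(z_t−z̄)(z_{t+1}−z̄) = 32.7951
Denominator Σ(z_t−z̄)² = 92.5610
r_1 = 32.7951 / 92.5610 = 0.354

0.354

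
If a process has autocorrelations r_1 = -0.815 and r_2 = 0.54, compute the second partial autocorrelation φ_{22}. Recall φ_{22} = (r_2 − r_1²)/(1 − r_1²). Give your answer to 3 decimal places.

-0.370

φ_{22} = (r_2 − r_1²) / (1 − r_1²)
r_1² = (-0.815)² = 0.664225
Numerator = 0.54 − 0.6642 = -0.1242; denominator = 1 − 0.6642 = 0.3358
φ_{22} = -0.1242 / 0.3358 = -0.370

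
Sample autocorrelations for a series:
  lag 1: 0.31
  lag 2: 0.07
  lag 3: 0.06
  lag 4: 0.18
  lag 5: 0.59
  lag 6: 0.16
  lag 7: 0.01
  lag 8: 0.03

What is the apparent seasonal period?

5

The largest autocorrelation is r_5 = 0.59; the remaining lags stay at or below 0.31. The elevated value at lag 1 (0.31), dropping to 0.07 at lag 2, reflects decaying short-term dependence rather than seasonality.
The dominant spike at lag 5 indicates a seasonal period of 5.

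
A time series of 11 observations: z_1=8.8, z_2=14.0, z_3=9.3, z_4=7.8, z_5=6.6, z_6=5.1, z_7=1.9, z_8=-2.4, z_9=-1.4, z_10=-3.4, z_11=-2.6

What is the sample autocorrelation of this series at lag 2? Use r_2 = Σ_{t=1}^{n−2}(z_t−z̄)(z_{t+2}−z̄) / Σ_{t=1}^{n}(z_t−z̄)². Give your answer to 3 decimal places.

Mean z̄ = (8.8 + 14.0 + 9.3 + 7.8 + 6.6 + 5.1 + 1.9 − 2.4 − 1.4 − 3.4 − 2.6)/11 = 3.9727
Numerator Σ_{t=1}^{9}(z_t−z̄)(z_{t+2}−z̄) = 163.2085
Denominator Σ(z_t−z̄)² = 346.3818
r_2 = 163.2085 / 346.3818 = 0.471

0.471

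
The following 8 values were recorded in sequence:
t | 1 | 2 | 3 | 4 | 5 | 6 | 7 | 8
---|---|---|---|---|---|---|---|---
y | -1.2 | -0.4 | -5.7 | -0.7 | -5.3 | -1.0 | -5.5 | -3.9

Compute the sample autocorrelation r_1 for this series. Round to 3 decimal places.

Mean ȳ = (-1.2 − 0.4 − 5.7 − 0.7 − 5.3 − 1.0 − 5.5 − 3.9)/8 = -2.9625
Deviations from mean: 1.7625, 2.5625, -2.7375, 2.2625, -2.3375, 1.9625, -2.5375, -0.9375
Σ(y_t−ȳ)(y_{t+1}−ȳ) = (4.5164) + (-7.0148) + (-6.1936) + (-5.2886) + (-4.5873) + (-4.9798) + (2.3789) = -21.1689
Denominator Σ(y_t−ȳ)² = 38.9188
r_1 = -21.1689 / 38.9188 = -0.544

-0.544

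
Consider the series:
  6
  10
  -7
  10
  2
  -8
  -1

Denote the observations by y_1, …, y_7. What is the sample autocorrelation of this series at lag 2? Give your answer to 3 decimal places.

-0.157

Mean ȳ = (6 + 10 − 7 + 10 + 2 − 8 − 1)/7 = 1.7143
Deviations from mean: 4.2857, 8.2857, -8.7143, 8.2857, 0.2857, -9.7143, -2.7143
Σ(y_t−ȳ)(y_{t+2}−ȳ) = (-37.3469) + (68.6531) + (-2.4898) + (-80.4898) + (-0.7755) = -52.4490
Denominator Σ(y_t−ȳ)² = 333.4286
r_2 = -52.4490 / 333.4286 = -0.157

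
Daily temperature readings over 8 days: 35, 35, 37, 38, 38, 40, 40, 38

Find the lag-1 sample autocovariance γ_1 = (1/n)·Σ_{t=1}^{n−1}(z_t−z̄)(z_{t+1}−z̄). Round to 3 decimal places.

1.982

Mean z̄ = (35 + 35 + 37 + 38 + 38 + 40 + 40 + 38)/8 = 37.6250
Σ_{t=1}^{7}(z_t−z̄)(z_{t+1}−z̄) = 15.8594
γ_1 = 15.8594 / 8 = 1.982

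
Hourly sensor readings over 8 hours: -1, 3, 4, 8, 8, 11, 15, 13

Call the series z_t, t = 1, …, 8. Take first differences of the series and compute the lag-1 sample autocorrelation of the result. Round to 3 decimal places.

First differences Δz: 4, 1, 4, 0, 3, 4, -2
Mean of differences = 2.0000
Numerator Σ(Δz_t−Δz̄)(Δz_{t+1}−Δz̄) = -16.0000
Denominator Σ(Δz_t−Δz̄)² = 34.0000
r_1(Δz) = -16.0000 / 34.0000 = -0.471

-0.471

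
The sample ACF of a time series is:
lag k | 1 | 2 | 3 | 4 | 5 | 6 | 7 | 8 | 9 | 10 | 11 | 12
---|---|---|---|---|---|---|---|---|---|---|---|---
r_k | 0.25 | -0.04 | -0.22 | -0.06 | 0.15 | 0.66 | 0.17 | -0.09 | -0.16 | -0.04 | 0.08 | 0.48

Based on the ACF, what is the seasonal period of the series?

The largest autocorrelation is r_6 = 0.66, with a weaker echo at lag 12 (0.48); the remaining lags stay at or below 0.25.
The dominant spike at lag 6 indicates a seasonal period of 6.

6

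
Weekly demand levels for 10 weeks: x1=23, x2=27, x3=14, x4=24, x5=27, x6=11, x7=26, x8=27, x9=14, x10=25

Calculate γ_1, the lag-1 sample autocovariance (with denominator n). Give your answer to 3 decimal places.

Mean x̄ = (23 + 27 + 14 + 24 + 27 + 11 + 26 + 27 + 14 + 25)/10 = 21.8000
Σ_{t=1}^{9}(x_t−x̄)(x_{t+1}−x̄) = -185.2400
γ_1 = -185.2400 / 10 = -18.524

-18.524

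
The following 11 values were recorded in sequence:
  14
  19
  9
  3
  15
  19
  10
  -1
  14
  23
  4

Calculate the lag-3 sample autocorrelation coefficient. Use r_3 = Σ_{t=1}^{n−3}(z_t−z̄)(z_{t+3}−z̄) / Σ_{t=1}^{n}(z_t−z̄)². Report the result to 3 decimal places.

Mean z̄ = (14 + 19 + 9 + 3 + 15 + 19 + 10 − 1 + 14 + 23 + 4)/11 = 11.7273
Numerator Σ_{t=1}^{8}(z_t−z̄)(z_{t+3}−z̄) = 52.9587
Denominator Σ(z_t−z̄)² = 562.1818
r_3 = 52.9587 / 562.1818 = 0.094

0.094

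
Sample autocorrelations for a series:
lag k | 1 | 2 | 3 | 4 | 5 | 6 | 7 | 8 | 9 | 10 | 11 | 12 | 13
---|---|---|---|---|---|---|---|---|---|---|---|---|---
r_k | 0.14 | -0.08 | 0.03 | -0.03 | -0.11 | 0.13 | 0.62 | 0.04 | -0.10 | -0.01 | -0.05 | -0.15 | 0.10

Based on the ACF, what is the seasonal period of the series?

7

The largest autocorrelation is r_7 = 0.62; the remaining lags stay at or below 0.14.
The dominant spike at lag 7 indicates a seasonal period of 7.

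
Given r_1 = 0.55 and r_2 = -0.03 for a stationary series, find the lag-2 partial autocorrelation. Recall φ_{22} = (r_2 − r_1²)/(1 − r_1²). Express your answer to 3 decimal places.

-0.477

φ_{22} = (r_2 − r_1²) / (1 − r_1²)
r_1² = (0.55)² = 0.3025
Numerator = -0.03 − 0.3025 = -0.3325; denominator = 1 − 0.3025 = 0.6975
φ_{22} = -0.3325 / 0.6975 = -0.477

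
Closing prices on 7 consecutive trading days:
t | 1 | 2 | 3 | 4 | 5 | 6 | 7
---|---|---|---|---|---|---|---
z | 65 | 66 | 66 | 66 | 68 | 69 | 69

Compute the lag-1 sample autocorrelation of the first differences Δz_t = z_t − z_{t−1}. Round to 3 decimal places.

First differences Δz: 1, 0, 0, 2, 1, 0
Mean of differences = 0.6667
Numerator Σ(Δz_t−Δz̄)(Δz_{t+1}−Δz̄) = -0.4444
Denominator Σ(Δz_t−Δz̄)² = 3.3333
r_1(Δz) = -0.4444 / 3.3333 = -0.133

-0.133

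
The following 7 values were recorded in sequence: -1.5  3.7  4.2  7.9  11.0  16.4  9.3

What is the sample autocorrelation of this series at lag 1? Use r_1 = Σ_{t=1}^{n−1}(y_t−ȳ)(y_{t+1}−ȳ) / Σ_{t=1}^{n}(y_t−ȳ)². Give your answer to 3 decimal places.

0.474

Mean ȳ = (-1.5 + 3.7 + 4.2 + 7.9 + 11.0 + 16.4 + 9.3)/7 = 7.2857
Deviations from mean: -8.7857, -3.5857, -3.0857, 0.6143, 3.7143, 9.1143, 2.0143
Σ(y_t−ȳ)(y_{t+1}−ȳ) = (31.5031) + (11.0645) + (-1.8955) + (2.2816) + (33.8531) + (18.3588) = 95.1655
Denominator Σ(y_t−ȳ)² = 200.8686
r_1 = 95.1655 / 200.8686 = 0.474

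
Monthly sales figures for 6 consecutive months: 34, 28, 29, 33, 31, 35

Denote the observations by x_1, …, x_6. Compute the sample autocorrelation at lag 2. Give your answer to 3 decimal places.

-0.124

Mean x̄ = (34 + 28 + 29 + 33 + 31 + 35)/6 = 31.6667
Deviations from mean: 2.3333, -3.6667, -2.6667, 1.3333, -0.6667, 3.3333
Σ(x_t−x̄)(x_{t+2}−x̄) = (-6.2222) + (-4.8889) + (1.7778) + (4.4444) = -4.8889
Denominator Σ(x_t−x̄)² = 39.3333
r_2 = -4.8889 / 39.3333 = -0.124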